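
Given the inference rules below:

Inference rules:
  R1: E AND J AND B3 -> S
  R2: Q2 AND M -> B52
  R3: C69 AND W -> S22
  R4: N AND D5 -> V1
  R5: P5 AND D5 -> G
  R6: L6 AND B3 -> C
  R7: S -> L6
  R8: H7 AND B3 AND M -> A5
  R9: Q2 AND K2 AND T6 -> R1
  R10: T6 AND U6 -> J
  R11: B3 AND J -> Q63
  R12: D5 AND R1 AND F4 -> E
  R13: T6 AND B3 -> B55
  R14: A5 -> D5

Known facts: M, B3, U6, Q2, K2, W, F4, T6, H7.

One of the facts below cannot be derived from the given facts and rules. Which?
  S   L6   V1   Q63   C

V1

Round 1: R2 [Q2 AND M -> B52]; R8 [H7 AND B3 AND M -> A5]; R9 [Q2 AND K2 AND T6 -> R1]; R10 [T6 AND U6 -> J]; R13 [T6 AND B3 -> B55]. Adds B52, A5, R1, J, B55.
Round 2: R11 [B3 AND J -> Q63]; R14 [A5 -> D5]. Adds Q63, D5.
Round 3: R12 [D5 AND R1 AND F4 -> E]. Adds E.
Round 4: R1 [E AND J AND B3 -> S]. Adds S.
Round 5: R7 [S -> L6]. Adds L6.
Round 6: R6 [L6 AND B3 -> C]. Adds C.
Derived: C (round 6), L6 (round 5), S (round 4), Q63 (round 2). V1 never appears in any round.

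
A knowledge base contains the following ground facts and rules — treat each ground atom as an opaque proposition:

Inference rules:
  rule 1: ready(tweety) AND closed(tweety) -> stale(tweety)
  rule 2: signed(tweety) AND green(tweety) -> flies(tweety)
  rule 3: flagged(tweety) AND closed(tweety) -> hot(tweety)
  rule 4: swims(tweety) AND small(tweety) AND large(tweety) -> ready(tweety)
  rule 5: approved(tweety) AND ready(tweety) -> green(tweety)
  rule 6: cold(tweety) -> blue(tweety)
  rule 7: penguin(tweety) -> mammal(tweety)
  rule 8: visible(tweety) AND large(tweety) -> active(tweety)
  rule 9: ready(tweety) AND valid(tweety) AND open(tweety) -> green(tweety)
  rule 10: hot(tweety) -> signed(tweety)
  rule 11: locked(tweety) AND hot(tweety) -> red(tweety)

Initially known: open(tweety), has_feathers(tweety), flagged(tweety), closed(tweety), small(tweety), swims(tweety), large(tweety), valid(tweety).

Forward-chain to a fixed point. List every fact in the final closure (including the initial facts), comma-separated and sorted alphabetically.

Round 1: rule 3 [flagged(tweety) AND closed(tweety) -> hot(tweety)]; rule 4 [swims(tweety) AND small(tweety) AND large(tweety) -> ready(tweety)]. Adds hot(tweety), ready(tweety).
Round 2: rule 1 [ready(tweety) AND closed(tweety) -> stale(tweety)]; rule 9 [ready(tweety) AND valid(tweety) AND open(tweety) -> green(tweety)]; rule 10 [hot(tweety) -> signed(tweety)]. Adds stale(tweety), green(tweety), signed(tweety).
Round 3: rule 2 [signed(tweety) AND green(tweety) -> flies(tweety)]. Adds flies(tweety).

closed(tweety), flagged(tweety), flies(tweety), green(tweety), has_feathers(tweety), hot(tweety), large(tweety), open(tweety), ready(tweety), signed(tweety), small(tweety), stale(tweety), swims(tweety), valid(tweety)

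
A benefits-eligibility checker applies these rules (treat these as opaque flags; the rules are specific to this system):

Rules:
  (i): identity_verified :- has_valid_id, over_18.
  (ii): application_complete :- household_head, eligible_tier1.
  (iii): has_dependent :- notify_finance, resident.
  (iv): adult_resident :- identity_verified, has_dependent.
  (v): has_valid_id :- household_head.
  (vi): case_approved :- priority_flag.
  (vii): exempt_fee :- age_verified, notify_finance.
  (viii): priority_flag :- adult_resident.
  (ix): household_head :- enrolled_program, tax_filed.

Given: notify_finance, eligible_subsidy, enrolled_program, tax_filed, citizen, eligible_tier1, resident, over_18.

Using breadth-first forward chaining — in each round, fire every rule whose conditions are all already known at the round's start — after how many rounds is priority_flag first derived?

5

Round 1 — (iii), (ix), derive has_dependent, household_head.
Round 2 — (ii), (v), derive application_complete, has_valid_id.
Round 3 — (i), derive identity_verified.
Round 4 — (iv), derive adult_resident.
Round 5 — (viii), derive priority_flag.
priority_flag first appears in round 5.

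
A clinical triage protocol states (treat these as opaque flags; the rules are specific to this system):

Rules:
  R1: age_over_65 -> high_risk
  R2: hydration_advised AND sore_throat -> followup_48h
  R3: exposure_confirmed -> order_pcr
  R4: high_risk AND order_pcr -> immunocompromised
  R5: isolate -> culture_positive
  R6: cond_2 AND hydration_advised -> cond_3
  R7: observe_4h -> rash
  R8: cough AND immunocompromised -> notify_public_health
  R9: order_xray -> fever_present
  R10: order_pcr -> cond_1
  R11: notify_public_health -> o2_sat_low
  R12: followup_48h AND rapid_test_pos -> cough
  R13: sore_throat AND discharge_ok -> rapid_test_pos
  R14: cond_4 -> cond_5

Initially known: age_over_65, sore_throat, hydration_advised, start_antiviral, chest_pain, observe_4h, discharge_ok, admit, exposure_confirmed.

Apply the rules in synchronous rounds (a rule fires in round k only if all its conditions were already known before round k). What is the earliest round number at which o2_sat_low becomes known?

[1] R1 [age_over_65 -> high_risk]; R2 [hydration_advised AND sore_throat -> followup_48h]; R3 [exposure_confirmed -> order_pcr]; R7 [observe_4h -> rash]; R13 [sore_throat AND discharge_ok -> rapid_test_pos]. ⇒ new: high_risk, followup_48h, order_pcr, rash, rapid_test_pos.
[2] R4 [high_risk AND order_pcr -> immunocompromised]; R10 [order_pcr -> cond_1]; R12 [followup_48h AND rapid_test_pos -> cough]. ⇒ new: immunocompromised, cond_1, cough.
[3] R8 [cough AND immunocompromised -> notify_public_health]. ⇒ new: notify_public_health.
[4] R11 [notify_public_health -> o2_sat_low]. ⇒ new: o2_sat_low.
o2_sat_low first appears in round 4.

4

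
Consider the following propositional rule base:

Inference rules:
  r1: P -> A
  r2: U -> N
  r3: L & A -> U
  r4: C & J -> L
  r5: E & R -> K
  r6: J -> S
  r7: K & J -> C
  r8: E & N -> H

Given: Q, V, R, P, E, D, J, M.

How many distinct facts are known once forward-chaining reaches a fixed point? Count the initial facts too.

Round 1 — r1, r5, r6, derive A, K, S.
Round 2 — r7, derive C.
Round 3 — r4, derive L.
Round 4 — r3, derive U.
Round 5 — r2, derive N.
Round 6 — r8, derive H.
Closure: {A, C, D, E, H, J, K, L, M, N, P, Q, R, S, U, V} — 16 facts.

16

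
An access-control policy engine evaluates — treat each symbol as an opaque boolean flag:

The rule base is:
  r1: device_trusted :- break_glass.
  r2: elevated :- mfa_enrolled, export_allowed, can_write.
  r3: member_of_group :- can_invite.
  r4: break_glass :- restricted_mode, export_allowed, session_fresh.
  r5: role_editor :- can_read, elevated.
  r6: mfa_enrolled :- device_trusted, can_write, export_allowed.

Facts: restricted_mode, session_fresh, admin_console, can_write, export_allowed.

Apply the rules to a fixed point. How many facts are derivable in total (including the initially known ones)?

Round 1 fires r4, giving break_glass.
Round 2 fires r1, giving device_trusted.
Round 3 fires r6, giving mfa_enrolled.
Round 4 fires r2, giving elevated.
Closure: {admin_console, break_glass, can_write, device_trusted, elevated, export_allowed, mfa_enrolled, restricted_mode, session_fresh} — 9 facts.

9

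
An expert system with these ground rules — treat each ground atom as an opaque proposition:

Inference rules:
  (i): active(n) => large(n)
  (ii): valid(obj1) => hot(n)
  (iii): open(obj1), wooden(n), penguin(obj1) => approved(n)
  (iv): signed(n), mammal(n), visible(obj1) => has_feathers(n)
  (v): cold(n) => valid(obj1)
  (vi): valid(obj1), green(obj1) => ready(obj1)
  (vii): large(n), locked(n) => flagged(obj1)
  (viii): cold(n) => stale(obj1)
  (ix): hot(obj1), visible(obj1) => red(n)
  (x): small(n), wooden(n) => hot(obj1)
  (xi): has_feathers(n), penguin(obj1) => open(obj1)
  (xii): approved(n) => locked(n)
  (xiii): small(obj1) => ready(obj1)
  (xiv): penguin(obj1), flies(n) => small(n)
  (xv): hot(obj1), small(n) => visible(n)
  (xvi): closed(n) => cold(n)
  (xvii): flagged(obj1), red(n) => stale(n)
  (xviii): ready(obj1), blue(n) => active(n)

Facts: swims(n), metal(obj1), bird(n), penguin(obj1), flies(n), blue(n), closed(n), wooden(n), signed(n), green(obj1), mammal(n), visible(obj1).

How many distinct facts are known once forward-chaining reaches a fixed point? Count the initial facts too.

29

Round 1: (iv) [signed(n), mammal(n), visible(obj1) => has_feathers(n)]; (xiv) [penguin(obj1), flies(n) => small(n)]; (xvi) [closed(n) => cold(n)]. New: has_feathers(n), small(n), cold(n).
Round 2: (v) [cold(n) => valid(obj1)]; (viii) [cold(n) => stale(obj1)]; (x) [small(n), wooden(n) => hot(obj1)]; (xi) [has_feathers(n), penguin(obj1) => open(obj1)]. New: valid(obj1), stale(obj1), hot(obj1), open(obj1).
Round 3: (ii) [valid(obj1) => hot(n)]; (iii) [open(obj1), wooden(n), penguin(obj1) => approved(n)]; (vi) [valid(obj1), green(obj1) => ready(obj1)]; (ix) [hot(obj1), visible(obj1) => red(n)]; (xv) [hot(obj1), small(n) => visible(n)]. New: hot(n), approved(n), ready(obj1), red(n), visible(n).
Round 4: (xii) [approved(n) => locked(n)]; (xviii) [ready(obj1), blue(n) => active(n)]. New: locked(n), active(n).
Round 5: (i) [active(n) => large(n)]. New: large(n).
Round 6: (vii) [large(n), locked(n) => flagged(obj1)]. New: flagged(obj1).
Round 7: (xvii) [flagged(obj1), red(n) => stale(n)]. New: stale(n).
Closure: {active(n), approved(n), bird(n), blue(n), closed(n), cold(n), flagged(obj1), flies(n), green(obj1), has_feathers(n), hot(n), hot(obj1), large(n), locked(n), mammal(n), metal(obj1), open(obj1), penguin(obj1), ready(obj1), red(n), signed(n), small(n), stale(n), stale(obj1), swims(n), valid(obj1), visible(n), visible(obj1), wooden(n)} — 29 facts.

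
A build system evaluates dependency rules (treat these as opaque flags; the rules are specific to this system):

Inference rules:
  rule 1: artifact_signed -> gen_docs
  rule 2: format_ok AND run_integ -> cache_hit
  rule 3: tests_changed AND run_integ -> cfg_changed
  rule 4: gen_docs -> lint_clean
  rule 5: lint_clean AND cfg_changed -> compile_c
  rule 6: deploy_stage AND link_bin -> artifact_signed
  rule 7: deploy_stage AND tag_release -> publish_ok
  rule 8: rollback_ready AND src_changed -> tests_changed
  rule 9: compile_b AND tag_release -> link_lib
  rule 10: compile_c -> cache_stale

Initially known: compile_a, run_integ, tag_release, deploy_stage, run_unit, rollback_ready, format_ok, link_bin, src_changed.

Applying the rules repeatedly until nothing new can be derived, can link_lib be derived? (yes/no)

[1] rule 2 [format_ok AND run_integ -> cache_hit]; rule 6 [deploy_stage AND link_bin -> artifact_signed]; rule 7 [deploy_stage AND tag_release -> publish_ok]; rule 8 [rollback_ready AND src_changed -> tests_changed]. ⇒ new: cache_hit, artifact_signed, publish_ok, tests_changed.
[2] rule 1 [artifact_signed -> gen_docs]; rule 3 [tests_changed AND run_integ -> cfg_changed]. ⇒ new: gen_docs, cfg_changed.
[3] rule 4 [gen_docs -> lint_clean]. ⇒ new: lint_clean.
[4] rule 5 [lint_clean AND cfg_changed -> compile_c]. ⇒ new: compile_c.
[5] rule 10 [compile_c -> cache_stale]. ⇒ new: cache_stale.
Fixed point reached. link_lib is concluded only by rule 9; rule 9 needs compile_b (never derived).

no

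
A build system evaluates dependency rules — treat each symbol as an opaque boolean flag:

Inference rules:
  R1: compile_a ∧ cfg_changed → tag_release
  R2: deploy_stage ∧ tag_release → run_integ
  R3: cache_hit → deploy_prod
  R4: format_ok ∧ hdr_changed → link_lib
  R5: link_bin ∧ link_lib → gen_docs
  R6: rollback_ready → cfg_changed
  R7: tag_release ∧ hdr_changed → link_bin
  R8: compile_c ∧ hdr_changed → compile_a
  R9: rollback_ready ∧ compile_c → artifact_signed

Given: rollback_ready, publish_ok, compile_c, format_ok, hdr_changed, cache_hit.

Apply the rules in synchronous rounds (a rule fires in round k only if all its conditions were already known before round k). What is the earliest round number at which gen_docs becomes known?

4

Round 1: R3 [cache_hit → deploy_prod]; R4 [format_ok ∧ hdr_changed → link_lib]; R6 [rollback_ready → cfg_changed]; R8 [compile_c ∧ hdr_changed → compile_a]; R9 [rollback_ready ∧ compile_c → artifact_signed]. Adds deploy_prod, link_lib, cfg_changed, compile_a, artifact_signed.
Round 2: R1 [compile_a ∧ cfg_changed → tag_release]. Adds tag_release.
Round 3: R7 [tag_release ∧ hdr_changed → link_bin]. Adds link_bin.
Round 4: R5 [link_bin ∧ link_lib → gen_docs]. Adds gen_docs.
gen_docs first appears in round 4.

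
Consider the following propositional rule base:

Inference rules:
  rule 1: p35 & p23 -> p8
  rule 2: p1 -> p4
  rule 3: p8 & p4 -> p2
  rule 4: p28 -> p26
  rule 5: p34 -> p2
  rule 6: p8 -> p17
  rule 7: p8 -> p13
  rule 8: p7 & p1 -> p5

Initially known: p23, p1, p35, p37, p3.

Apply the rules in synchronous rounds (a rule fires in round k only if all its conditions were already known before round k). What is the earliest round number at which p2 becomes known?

2

Round 1: rule 1 [p35 & p23 -> p8]; rule 2 [p1 -> p4]. New: p8, p4.
Round 2: rule 3 [p8 & p4 -> p2]; rule 6 [p8 -> p17]; rule 7 [p8 -> p13]. New: p2, p17, p13.
p2 first appears in round 2.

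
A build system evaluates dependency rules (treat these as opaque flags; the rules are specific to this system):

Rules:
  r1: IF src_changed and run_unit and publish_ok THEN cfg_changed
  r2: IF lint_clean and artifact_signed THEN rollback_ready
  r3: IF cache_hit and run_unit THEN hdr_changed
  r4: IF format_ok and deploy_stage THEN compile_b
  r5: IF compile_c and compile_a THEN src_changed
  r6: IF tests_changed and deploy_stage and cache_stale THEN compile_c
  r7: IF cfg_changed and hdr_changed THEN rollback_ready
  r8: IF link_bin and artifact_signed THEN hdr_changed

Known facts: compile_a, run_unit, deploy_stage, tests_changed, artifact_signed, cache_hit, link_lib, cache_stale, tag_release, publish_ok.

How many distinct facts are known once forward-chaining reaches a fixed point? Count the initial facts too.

Round 1 fires r3, r6, giving hdr_changed, compile_c.
Round 2 fires r5, giving src_changed.
Round 3 fires r1, giving cfg_changed.
Round 4 fires r7, giving rollback_ready.
Closure: {artifact_signed, cache_hit, cache_stale, cfg_changed, compile_a, compile_c, deploy_stage, hdr_changed, link_lib, publish_ok, rollback_ready, run_unit, src_changed, tag_release, tests_changed} — 15 facts.

15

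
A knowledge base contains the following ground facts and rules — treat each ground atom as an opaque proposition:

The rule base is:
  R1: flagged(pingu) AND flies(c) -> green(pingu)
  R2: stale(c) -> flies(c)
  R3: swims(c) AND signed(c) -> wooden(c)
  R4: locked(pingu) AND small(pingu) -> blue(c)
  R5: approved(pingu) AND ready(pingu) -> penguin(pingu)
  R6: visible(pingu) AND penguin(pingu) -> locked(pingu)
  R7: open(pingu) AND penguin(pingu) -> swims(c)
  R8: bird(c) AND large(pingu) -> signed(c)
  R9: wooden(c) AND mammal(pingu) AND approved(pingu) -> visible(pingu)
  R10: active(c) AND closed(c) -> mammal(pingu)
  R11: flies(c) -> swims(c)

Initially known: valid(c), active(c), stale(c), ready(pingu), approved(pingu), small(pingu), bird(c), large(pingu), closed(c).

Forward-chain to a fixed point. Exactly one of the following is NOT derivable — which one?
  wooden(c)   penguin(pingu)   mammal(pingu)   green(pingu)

Round 1: R2 [stale(c) -> flies(c)]; R5 [approved(pingu) AND ready(pingu) -> penguin(pingu)]; R8 [bird(c) AND large(pingu) -> signed(c)]; R10 [active(c) AND closed(c) -> mammal(pingu)]. Adds flies(c), penguin(pingu), signed(c), mammal(pingu).
Round 2: R11 [flies(c) -> swims(c)]. Adds swims(c).
Round 3: R3 [swims(c) AND signed(c) -> wooden(c)]. Adds wooden(c).
Round 4: R9 [wooden(c) AND mammal(pingu) AND approved(pingu) -> visible(pingu)]. Adds visible(pingu).
Round 5: R6 [visible(pingu) AND penguin(pingu) -> locked(pingu)]. Adds locked(pingu).
Round 6: R4 [locked(pingu) AND small(pingu) -> blue(c)]. Adds blue(c).
Derived: mammal(pingu) (round 1), wooden(c) (round 3), penguin(pingu) (round 1). green(pingu) never appears in any round.

green(pingu)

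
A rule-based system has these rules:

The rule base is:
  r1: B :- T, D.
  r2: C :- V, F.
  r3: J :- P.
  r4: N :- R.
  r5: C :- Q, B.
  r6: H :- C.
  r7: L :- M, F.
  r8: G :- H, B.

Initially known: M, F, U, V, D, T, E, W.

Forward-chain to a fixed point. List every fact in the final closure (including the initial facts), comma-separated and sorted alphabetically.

B, C, D, E, F, G, H, L, M, T, U, V, W

[1] r1 [B :- T, D.]; r2 [C :- V, F.]; r7 [L :- M, F.]. ⇒ new: B, C, L.
[2] r6 [H :- C.]. ⇒ new: H.
[3] r8 [G :- H, B.]. ⇒ new: G.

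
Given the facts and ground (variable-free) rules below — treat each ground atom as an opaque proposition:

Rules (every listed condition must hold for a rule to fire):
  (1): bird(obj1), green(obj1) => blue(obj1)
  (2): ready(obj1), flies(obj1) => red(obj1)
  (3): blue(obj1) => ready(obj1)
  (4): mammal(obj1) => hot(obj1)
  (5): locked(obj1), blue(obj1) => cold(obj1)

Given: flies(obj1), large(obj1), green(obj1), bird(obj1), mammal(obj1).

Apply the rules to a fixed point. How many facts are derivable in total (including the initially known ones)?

9

Round 1: (1) [bird(obj1), green(obj1) => blue(obj1)]; (4) [mammal(obj1) => hot(obj1)]. Adds blue(obj1), hot(obj1).
Round 2: (3) [blue(obj1) => ready(obj1)]. Adds ready(obj1).
Round 3: (2) [ready(obj1), flies(obj1) => red(obj1)]. Adds red(obj1).
Closure: {bird(obj1), blue(obj1), flies(obj1), green(obj1), hot(obj1), large(obj1), mammal(obj1), ready(obj1), red(obj1)} — 9 facts.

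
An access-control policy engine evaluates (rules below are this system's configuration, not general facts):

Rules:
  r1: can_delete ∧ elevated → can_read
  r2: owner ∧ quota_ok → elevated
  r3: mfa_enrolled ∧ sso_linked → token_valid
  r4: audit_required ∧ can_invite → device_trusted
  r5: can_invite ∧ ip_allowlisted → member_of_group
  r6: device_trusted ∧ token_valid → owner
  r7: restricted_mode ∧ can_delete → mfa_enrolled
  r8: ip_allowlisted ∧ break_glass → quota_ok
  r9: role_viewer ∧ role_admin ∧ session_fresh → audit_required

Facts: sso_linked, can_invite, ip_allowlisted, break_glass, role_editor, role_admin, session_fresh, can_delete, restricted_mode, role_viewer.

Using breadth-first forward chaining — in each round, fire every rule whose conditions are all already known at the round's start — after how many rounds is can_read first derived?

[1] r5 [can_invite ∧ ip_allowlisted → member_of_group]; r7 [restricted_mode ∧ can_delete → mfa_enrolled]; r8 [ip_allowlisted ∧ break_glass → quota_ok]; r9 [role_viewer ∧ role_admin ∧ session_fresh → audit_required]. ⇒ new: member_of_group, mfa_enrolled, quota_ok, audit_required.
[2] r3 [mfa_enrolled ∧ sso_linked → token_valid]; r4 [audit_required ∧ can_invite → device_trusted]. ⇒ new: token_valid, device_trusted.
[3] r6 [device_trusted ∧ token_valid → owner]. ⇒ new: owner.
[4] r2 [owner ∧ quota_ok → elevated]. ⇒ new: elevated.
[5] r1 [can_delete ∧ elevated → can_read]. ⇒ new: can_read.
can_read first appears in round 5.

5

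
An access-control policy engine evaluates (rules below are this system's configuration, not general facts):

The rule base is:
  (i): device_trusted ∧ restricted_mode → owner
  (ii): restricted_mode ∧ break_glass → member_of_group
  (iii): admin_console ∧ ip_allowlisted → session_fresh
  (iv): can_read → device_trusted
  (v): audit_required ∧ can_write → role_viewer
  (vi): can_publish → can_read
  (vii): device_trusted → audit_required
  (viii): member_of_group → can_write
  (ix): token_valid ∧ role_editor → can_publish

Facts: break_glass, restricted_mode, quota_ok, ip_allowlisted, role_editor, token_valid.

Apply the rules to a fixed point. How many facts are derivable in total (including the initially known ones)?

14

Round 1 — (ii), (ix), derive member_of_group, can_publish.
Round 2 — (vi), (viii), derive can_read, can_write.
Round 3 — (iv), derive device_trusted.
Round 4 — (i), (vii), derive owner, audit_required.
Round 5 — (v), derive role_viewer.
Closure: {audit_required, break_glass, can_publish, can_read, can_write, device_trusted, ip_allowlisted, member_of_group, owner, quota_ok, restricted_mode, role_editor, role_viewer, token_valid} — 14 facts.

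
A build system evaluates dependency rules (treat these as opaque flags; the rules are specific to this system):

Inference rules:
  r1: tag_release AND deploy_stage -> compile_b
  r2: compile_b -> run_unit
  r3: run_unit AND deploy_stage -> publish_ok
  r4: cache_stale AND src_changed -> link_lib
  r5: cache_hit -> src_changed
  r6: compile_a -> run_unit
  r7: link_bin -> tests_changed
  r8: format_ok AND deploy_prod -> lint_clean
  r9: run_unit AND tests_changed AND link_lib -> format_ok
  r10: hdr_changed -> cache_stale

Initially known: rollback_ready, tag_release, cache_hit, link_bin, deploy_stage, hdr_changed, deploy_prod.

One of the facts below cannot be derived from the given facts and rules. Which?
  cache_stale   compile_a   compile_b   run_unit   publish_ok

compile_a

Round 1: r1 [tag_release AND deploy_stage -> compile_b]; r5 [cache_hit -> src_changed]; r7 [link_bin -> tests_changed]; r10 [hdr_changed -> cache_stale]. New: compile_b, src_changed, tests_changed, cache_stale.
Round 2: r2 [compile_b -> run_unit]; r4 [cache_stale AND src_changed -> link_lib]. New: run_unit, link_lib.
Round 3: r3 [run_unit AND deploy_stage -> publish_ok]; r9 [run_unit AND tests_changed AND link_lib -> format_ok]. New: publish_ok, format_ok.
Round 4: r8 [format_ok AND deploy_prod -> lint_clean]. New: lint_clean.
Derived: publish_ok (round 3), cache_stale (round 1), run_unit (round 2), compile_b (round 1). compile_a never appears in any round.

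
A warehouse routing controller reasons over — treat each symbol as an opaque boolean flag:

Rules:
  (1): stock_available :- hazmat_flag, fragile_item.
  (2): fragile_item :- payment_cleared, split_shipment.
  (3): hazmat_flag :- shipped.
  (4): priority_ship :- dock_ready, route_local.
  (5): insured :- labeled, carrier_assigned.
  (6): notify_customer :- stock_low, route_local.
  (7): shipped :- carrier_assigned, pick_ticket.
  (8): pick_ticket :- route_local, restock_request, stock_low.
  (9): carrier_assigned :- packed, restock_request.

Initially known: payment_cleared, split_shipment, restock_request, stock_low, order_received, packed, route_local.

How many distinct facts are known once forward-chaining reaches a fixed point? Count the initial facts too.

Round 1: (2) [fragile_item :- payment_cleared, split_shipment.]; (6) [notify_customer :- stock_low, route_local.]; (8) [pick_ticket :- route_local, restock_request, stock_low.]; (9) [carrier_assigned :- packed, restock_request.]. New: fragile_item, notify_customer, pick_ticket, carrier_assigned.
Round 2: (7) [shipped :- carrier_assigned, pick_ticket.]. New: shipped.
Round 3: (3) [hazmat_flag :- shipped.]. New: hazmat_flag.
Round 4: (1) [stock_available :- hazmat_flag, fragile_item.]. New: stock_available.
Closure: {carrier_assigned, fragile_item, hazmat_flag, notify_customer, order_received, packed, payment_cleared, pick_ticket, restock_request, route_local, shipped, split_shipment, stock_available, stock_low} — 14 facts.

14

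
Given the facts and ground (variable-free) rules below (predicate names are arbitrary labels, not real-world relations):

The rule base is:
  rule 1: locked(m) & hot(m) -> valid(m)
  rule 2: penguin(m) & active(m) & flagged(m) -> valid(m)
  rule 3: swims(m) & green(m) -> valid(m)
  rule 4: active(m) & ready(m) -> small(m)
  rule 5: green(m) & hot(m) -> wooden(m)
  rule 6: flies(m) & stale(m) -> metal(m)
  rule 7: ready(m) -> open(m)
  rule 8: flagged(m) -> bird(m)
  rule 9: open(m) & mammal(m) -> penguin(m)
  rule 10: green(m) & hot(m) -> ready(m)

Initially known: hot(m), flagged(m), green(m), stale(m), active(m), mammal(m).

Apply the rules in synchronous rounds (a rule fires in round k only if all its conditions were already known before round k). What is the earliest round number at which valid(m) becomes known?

4

Round 1 fires rule 5, rule 8, rule 10, giving wooden(m), bird(m), ready(m).
Round 2 fires rule 4, rule 7, giving small(m), open(m).
Round 3 fires rule 9, giving penguin(m).
Round 4 fires rule 2, giving valid(m).
valid(m) first appears in round 4.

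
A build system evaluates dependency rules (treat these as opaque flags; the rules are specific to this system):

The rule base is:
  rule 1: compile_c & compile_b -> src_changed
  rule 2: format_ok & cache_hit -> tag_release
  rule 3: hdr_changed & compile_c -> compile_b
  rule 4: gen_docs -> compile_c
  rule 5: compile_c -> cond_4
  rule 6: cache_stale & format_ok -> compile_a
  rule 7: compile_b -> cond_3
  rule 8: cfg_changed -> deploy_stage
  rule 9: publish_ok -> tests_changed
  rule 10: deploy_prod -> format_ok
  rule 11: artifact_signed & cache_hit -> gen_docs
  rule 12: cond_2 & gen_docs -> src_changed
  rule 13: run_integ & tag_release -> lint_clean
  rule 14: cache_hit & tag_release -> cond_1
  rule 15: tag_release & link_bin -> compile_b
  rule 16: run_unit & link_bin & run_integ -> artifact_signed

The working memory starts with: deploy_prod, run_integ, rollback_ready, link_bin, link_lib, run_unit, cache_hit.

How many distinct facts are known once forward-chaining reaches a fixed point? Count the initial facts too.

18

[1] rule 10 [deploy_prod -> format_ok]; rule 16 [run_unit & link_bin & run_integ -> artifact_signed]. ⇒ new: format_ok, artifact_signed.
[2] rule 2 [format_ok & cache_hit -> tag_release]; rule 11 [artifact_signed & cache_hit -> gen_docs]. ⇒ new: tag_release, gen_docs.
[3] rule 4 [gen_docs -> compile_c]; rule 13 [run_integ & tag_release -> lint_clean]; rule 14 [cache_hit & tag_release -> cond_1]; rule 15 [tag_release & link_bin -> compile_b]. ⇒ new: compile_c, lint_clean, cond_1, compile_b.
[4] rule 1 [compile_c & compile_b -> src_changed]; rule 5 [compile_c -> cond_4]; rule 7 [compile_b -> cond_3]. ⇒ new: src_changed, cond_4, cond_3.
Closure: {artifact_signed, cache_hit, compile_b, compile_c, cond_1, cond_3, cond_4, deploy_prod, format_ok, gen_docs, link_bin, link_lib, lint_clean, rollback_ready, run_integ, run_unit, src_changed, tag_release} — 18 facts.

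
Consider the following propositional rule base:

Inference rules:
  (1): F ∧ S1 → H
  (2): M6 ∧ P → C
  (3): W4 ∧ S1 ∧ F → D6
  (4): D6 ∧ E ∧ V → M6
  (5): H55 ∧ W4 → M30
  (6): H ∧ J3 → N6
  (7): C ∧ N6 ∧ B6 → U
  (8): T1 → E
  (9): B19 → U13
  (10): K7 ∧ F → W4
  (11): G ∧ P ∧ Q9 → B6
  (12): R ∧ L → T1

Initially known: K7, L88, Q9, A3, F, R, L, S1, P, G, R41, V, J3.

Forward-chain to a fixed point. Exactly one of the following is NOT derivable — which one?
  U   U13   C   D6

U13

Round 1 fires (1), (10), (11), (12), giving H, W4, B6, T1.
Round 2 fires (3), (6), (8), giving D6, N6, E.
Round 3 fires (4), giving M6.
Round 4 fires (2), giving C.
Round 5 fires (7), giving U.
Derived: C (round 4), D6 (round 2), U (round 5). U13 never appears in any round.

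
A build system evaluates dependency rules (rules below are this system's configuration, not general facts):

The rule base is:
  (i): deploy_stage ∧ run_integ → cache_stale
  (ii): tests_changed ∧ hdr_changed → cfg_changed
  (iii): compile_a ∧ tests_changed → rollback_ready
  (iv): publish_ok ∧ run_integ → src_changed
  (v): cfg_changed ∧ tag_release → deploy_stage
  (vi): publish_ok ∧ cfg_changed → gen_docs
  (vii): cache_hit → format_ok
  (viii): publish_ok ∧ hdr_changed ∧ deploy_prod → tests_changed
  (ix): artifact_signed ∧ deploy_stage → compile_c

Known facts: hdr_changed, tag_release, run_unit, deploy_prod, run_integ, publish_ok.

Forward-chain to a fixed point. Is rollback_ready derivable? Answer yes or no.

Round 1: (iv) [publish_ok ∧ run_integ → src_changed]; (viii) [publish_ok ∧ hdr_changed ∧ deploy_prod → tests_changed]. New: src_changed, tests_changed.
Round 2: (ii) [tests_changed ∧ hdr_changed → cfg_changed]. New: cfg_changed.
Round 3: (v) [cfg_changed ∧ tag_release → deploy_stage]; (vi) [publish_ok ∧ cfg_changed → gen_docs]. New: deploy_stage, gen_docs.
Round 4: (i) [deploy_stage ∧ run_integ → cache_stale]. New: cache_stale.
Fixed point reached. rollback_ready is concluded only by (iii); (iii) needs compile_a (never derived).

no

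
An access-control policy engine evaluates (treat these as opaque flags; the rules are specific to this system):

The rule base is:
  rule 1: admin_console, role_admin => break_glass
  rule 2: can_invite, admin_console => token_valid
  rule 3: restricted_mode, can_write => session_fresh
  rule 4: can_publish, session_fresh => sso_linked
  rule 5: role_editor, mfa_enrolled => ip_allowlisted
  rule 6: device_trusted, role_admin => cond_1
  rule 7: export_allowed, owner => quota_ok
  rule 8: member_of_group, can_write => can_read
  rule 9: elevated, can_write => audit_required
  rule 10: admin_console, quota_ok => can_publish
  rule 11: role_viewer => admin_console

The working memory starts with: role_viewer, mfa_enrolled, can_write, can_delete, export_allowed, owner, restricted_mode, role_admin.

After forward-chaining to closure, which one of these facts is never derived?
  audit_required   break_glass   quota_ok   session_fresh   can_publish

Round 1: rule 3 [restricted_mode, can_write => session_fresh]; rule 7 [export_allowed, owner => quota_ok]; rule 11 [role_viewer => admin_console]. New: session_fresh, quota_ok, admin_console.
Round 2: rule 1 [admin_console, role_admin => break_glass]; rule 10 [admin_console, quota_ok => can_publish]. New: break_glass, can_publish.
Round 3: rule 4 [can_publish, session_fresh => sso_linked]. New: sso_linked.
Derived: quota_ok (round 1), can_publish (round 2), break_glass (round 2), session_fresh (round 1). audit_required never appears in any round.

audit_required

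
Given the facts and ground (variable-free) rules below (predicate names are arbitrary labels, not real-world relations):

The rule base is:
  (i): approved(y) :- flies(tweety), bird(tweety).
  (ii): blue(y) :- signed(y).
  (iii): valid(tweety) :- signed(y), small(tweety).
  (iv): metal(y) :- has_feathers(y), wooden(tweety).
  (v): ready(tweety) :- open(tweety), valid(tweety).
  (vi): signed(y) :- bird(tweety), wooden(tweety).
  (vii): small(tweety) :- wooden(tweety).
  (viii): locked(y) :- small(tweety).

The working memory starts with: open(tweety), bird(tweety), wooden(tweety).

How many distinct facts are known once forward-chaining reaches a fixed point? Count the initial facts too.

9

Round 1: (vi) [signed(y) :- bird(tweety), wooden(tweety).]; (vii) [small(tweety) :- wooden(tweety).]. New: signed(y), small(tweety).
Round 2: (ii) [blue(y) :- signed(y).]; (iii) [valid(tweety) :- signed(y), small(tweety).]; (viii) [locked(y) :- small(tweety).]. New: blue(y), valid(tweety), locked(y).
Round 3: (v) [ready(tweety) :- open(tweety), valid(tweety).]. New: ready(tweety).
Closure: {bird(tweety), blue(y), locked(y), open(tweety), ready(tweety), signed(y), small(tweety), valid(tweety), wooden(tweety)} — 9 facts.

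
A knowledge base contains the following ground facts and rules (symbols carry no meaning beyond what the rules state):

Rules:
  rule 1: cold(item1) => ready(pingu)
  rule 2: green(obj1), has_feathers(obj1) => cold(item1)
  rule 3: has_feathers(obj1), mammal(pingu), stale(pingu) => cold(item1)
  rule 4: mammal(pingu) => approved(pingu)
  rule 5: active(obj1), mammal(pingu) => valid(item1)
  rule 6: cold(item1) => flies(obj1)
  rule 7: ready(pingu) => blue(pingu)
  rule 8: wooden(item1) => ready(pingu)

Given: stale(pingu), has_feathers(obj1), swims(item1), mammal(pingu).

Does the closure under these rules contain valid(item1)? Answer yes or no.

no

Round 1 — rule 3, rule 4, derive cold(item1), approved(pingu).
Round 2 — rule 1, rule 6, derive ready(pingu), flies(obj1).
Round 3 — rule 7, derive blue(pingu).
Fixed point reached. valid(item1) is concluded only by rule 5; rule 5 needs active(obj1) (never derived).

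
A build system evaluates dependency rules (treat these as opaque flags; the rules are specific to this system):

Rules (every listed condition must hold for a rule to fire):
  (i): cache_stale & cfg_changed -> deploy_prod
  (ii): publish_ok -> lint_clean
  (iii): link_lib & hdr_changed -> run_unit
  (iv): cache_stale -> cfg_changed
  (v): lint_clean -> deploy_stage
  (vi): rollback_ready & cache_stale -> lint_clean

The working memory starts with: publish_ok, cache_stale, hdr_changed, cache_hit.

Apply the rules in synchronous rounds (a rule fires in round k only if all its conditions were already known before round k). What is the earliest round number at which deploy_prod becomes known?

Round 1 — (ii), (iv), derive lint_clean, cfg_changed.
Round 2 — (i), (v), derive deploy_prod, deploy_stage.
deploy_prod first appears in round 2.

2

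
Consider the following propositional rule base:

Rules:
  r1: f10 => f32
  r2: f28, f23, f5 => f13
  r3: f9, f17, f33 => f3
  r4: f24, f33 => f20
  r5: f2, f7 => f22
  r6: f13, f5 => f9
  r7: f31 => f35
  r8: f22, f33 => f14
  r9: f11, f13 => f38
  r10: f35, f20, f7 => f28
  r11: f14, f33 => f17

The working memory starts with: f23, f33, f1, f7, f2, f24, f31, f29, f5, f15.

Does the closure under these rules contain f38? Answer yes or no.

Round 1: r4 [f24, f33 => f20]; r5 [f2, f7 => f22]; r7 [f31 => f35]. Adds f20, f22, f35.
Round 2: r8 [f22, f33 => f14]; r10 [f35, f20, f7 => f28]. Adds f14, f28.
Round 3: r2 [f28, f23, f5 => f13]; r11 [f14, f33 => f17]. Adds f13, f17.
Round 4: r6 [f13, f5 => f9]. Adds f9.
Round 5: r3 [f9, f17, f33 => f3]. Adds f3.
Fixed point reached. f38 is concluded only by r9; r9 needs f11 (never derived).

no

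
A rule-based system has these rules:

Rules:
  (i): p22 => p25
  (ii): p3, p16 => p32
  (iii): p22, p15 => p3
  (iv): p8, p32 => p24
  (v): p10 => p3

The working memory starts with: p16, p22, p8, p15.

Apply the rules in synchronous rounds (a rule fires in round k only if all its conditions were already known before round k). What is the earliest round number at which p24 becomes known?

3

Round 1: (i) [p22 => p25]; (iii) [p22, p15 => p3]. Adds p25, p3.
Round 2: (ii) [p3, p16 => p32]. Adds p32.
Round 3: (iv) [p8, p32 => p24]. Adds p24.
p24 first appears in round 3.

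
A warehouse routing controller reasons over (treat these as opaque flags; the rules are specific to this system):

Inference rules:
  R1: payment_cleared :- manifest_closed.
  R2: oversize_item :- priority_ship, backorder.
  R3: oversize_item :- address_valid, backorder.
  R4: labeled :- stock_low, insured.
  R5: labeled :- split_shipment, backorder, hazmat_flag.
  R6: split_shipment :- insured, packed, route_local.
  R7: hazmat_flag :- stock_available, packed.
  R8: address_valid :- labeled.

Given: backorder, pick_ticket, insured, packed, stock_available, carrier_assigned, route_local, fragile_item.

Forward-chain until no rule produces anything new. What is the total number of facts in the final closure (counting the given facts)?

13

Round 1: R6 [split_shipment :- insured, packed, route_local.]; R7 [hazmat_flag :- stock_available, packed.]. Adds split_shipment, hazmat_flag.
Round 2: R5 [labeled :- split_shipment, backorder, hazmat_flag.]. Adds labeled.
Round 3: R8 [address_valid :- labeled.]. Adds address_valid.
Round 4: R3 [oversize_item :- address_valid, backorder.]. Adds oversize_item.
Closure: {address_valid, backorder, carrier_assigned, fragile_item, hazmat_flag, insured, labeled, oversize_item, packed, pick_ticket, route_local, split_shipment, stock_available} — 13 facts.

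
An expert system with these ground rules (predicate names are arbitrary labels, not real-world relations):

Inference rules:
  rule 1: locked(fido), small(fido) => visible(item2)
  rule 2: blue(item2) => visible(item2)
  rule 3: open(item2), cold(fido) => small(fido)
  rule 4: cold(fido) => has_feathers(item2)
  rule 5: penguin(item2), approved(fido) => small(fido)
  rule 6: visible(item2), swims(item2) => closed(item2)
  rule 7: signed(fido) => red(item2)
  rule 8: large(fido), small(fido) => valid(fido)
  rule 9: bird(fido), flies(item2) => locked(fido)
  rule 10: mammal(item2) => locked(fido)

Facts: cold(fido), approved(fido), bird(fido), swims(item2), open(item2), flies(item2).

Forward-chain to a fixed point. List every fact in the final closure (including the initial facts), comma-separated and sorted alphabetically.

approved(fido), bird(fido), closed(item2), cold(fido), flies(item2), has_feathers(item2), locked(fido), open(item2), small(fido), swims(item2), visible(item2)

Round 1: rule 3 [open(item2), cold(fido) => small(fido)]; rule 4 [cold(fido) => has_feathers(item2)]; rule 9 [bird(fido), flies(item2) => locked(fido)]. Adds small(fido), has_feathers(item2), locked(fido).
Round 2: rule 1 [locked(fido), small(fido) => visible(item2)]. Adds visible(item2).
Round 3: rule 6 [visible(item2), swims(item2) => closed(item2)]. Adds closed(item2).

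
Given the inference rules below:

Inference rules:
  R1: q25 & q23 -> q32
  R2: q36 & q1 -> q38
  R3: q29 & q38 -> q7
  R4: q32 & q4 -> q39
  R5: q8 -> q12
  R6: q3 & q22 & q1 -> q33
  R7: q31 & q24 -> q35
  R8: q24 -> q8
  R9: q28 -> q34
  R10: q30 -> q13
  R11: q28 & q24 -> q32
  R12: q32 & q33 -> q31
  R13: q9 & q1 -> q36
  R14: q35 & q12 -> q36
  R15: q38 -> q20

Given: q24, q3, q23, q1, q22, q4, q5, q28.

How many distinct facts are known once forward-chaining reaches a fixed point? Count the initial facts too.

19

Round 1: R6 [q3 & q22 & q1 -> q33]; R8 [q24 -> q8]; R9 [q28 -> q34]; R11 [q28 & q24 -> q32]. New: q33, q8, q34, q32.
Round 2: R4 [q32 & q4 -> q39]; R5 [q8 -> q12]; R12 [q32 & q33 -> q31]. New: q39, q12, q31.
Round 3: R7 [q31 & q24 -> q35]. New: q35.
Round 4: R14 [q35 & q12 -> q36]. New: q36.
Round 5: R2 [q36 & q1 -> q38]. New: q38.
Round 6: R15 [q38 -> q20]. New: q20.
Closure: {q1, q12, q20, q22, q23, q24, q28, q3, q31, q32, q33, q34, q35, q36, q38, q39, q4, q5, q8} — 19 facts.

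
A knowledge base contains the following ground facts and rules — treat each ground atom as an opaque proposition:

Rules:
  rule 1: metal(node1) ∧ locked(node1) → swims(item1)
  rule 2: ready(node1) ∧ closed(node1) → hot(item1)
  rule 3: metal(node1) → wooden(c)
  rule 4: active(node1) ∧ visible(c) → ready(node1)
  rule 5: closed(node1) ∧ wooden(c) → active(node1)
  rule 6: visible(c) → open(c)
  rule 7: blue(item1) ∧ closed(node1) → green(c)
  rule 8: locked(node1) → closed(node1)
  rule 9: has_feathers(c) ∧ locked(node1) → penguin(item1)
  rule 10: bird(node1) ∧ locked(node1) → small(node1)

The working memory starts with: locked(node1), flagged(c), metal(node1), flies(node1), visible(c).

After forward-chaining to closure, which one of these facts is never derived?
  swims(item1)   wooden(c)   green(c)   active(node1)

green(c)

Round 1 fires rule 1, rule 3, rule 6, rule 8, giving swims(item1), wooden(c), open(c), closed(node1).
Round 2 fires rule 5, giving active(node1).
Round 3 fires rule 4, giving ready(node1).
Round 4 fires rule 2, giving hot(item1).
Derived: active(node1) (round 2), wooden(c) (round 1), swims(item1) (round 1). green(c) never appears in any round.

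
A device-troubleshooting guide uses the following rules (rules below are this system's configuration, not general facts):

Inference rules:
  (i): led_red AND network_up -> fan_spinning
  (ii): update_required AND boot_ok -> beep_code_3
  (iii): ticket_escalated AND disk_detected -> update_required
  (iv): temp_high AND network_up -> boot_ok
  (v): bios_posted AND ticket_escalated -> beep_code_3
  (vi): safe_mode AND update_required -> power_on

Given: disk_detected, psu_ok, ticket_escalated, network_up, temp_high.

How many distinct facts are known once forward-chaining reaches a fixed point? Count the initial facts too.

8

Round 1: (iii) [ticket_escalated AND disk_detected -> update_required]; (iv) [temp_high AND network_up -> boot_ok]. New: update_required, boot_ok.
Round 2: (ii) [update_required AND boot_ok -> beep_code_3]. New: beep_code_3.
Closure: {beep_code_3, boot_ok, disk_detected, network_up, psu_ok, temp_high, ticket_escalated, update_required} — 8 facts.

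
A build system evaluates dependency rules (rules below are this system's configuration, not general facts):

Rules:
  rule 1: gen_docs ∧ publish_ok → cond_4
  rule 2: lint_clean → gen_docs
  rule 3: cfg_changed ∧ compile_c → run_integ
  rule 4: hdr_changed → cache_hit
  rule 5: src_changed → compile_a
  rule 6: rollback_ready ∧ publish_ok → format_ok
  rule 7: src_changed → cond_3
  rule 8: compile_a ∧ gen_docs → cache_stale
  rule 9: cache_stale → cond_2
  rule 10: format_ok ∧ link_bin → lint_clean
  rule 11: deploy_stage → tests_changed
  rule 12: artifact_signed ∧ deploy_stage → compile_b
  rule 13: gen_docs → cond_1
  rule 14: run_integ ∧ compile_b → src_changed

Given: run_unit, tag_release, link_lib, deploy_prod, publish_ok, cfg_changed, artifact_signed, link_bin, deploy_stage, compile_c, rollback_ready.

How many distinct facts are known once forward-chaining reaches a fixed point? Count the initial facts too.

24

Round 1 fires rule 3, rule 6, rule 11, rule 12, giving run_integ, format_ok, tests_changed, compile_b.
Round 2 fires rule 10, rule 14, giving lint_clean, src_changed.
Round 3 fires rule 2, rule 5, rule 7, giving gen_docs, compile_a, cond_3.
Round 4 fires rule 1, rule 8, rule 13, giving cond_4, cache_stale, cond_1.
Round 5 fires rule 9, giving cond_2.
Closure: {artifact_signed, cache_stale, cfg_changed, compile_a, compile_b, compile_c, cond_1, cond_2, cond_3, cond_4, deploy_prod, deploy_stage, format_ok, gen_docs, link_bin, link_lib, lint_clean, publish_ok, rollback_ready, run_integ, run_unit, src_changed, tag_release, tests_changed} — 24 facts.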